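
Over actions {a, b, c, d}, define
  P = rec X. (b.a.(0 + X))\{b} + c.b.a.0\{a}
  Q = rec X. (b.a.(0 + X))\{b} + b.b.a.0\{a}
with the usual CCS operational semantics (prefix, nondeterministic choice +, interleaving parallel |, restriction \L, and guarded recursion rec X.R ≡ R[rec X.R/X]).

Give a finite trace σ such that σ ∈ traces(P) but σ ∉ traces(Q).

Reachable graph of P (4 states):
  u0 = rec X. (b.a.(0 + X))\{b} + c.b.a.0\{a} → --c--▸ u1
  u1 = b.a.0\{a} → --b--▸ u2
  u2 = a.0\{a} → --a--▸ u3
  u3 = 0\{a} → stopped
Reachable graph of Q (4 states):
  v0 = rec X. (b.a.(0 + X))\{b} + b.b.a.0\{a} → --b--▸ v1
  v1 = b.a.0\{a} → --b--▸ v2
  v2 = a.0\{a} → --a--▸ v3
  v3 = 0\{a} → stopped
Trace ⟨c⟩ through P, begin at {u0}:
  after c @ step 1: {u1}
  P completes σ.
Trace ⟨c⟩ through Q, begin at {v0}:
  after c @ step 1: no successor for Q

c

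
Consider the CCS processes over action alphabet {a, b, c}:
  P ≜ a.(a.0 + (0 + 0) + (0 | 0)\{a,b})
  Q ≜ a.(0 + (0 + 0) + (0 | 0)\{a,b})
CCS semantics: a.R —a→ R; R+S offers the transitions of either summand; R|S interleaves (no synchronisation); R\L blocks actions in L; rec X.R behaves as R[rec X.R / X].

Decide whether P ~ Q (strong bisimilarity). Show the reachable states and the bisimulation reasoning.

P ≁ Q

Reachable graph of P (3 states):
  p0 = a.(a.0 + (0 + 0) + (0 | 0)\{a,b}) has moves -a-> p1
  p1 = a.0 + (0 + 0) + (0 | 0)\{a,b} has moves -a-> p2
  p2 = 0 has moves ·
Reachable graph of Q (2 states):
  q0 = a.(0 + (0 + 0) + (0 | 0)\{a,b}) has moves -a-> q1
  q1 = 0 + (0 + 0) + (0 | 0)\{a,b} has moves ·
Bisimilarity quotient blocks:
  B0 = {p0}
  B1 = {p1, q0}
  B2 = {p2, q1}
p0 ∈ B0, q0 ∈ B1 → different blocks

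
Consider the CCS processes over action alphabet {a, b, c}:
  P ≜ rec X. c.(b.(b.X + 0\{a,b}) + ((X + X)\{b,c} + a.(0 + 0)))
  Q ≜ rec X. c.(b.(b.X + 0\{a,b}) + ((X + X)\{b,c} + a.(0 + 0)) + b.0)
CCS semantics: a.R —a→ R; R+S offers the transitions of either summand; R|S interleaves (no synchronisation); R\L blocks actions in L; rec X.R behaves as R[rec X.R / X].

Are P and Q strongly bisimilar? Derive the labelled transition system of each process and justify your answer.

LTS(P): 4 reachable states
  p0 = rec X. c.(b.(b.X + 0\{a,b}) + ((X + X)\{b,c} + a.(0 + 0))) ⊢ ··c··> p1
  p1 = b.(b.(rec X. c.(b.(b.X + 0\{a,b}) + ((X + X)\{b,c} + a.(0 + 0)))) + 0\{a,b}) + (((rec X. c.(b.(b.X + 0\{a,b}) + ((X + X)\{b,c} + a.(0 + 0)))) + (rec X. c.(b.(b.X + 0\{a,b}) + ((X + X)\{b,c} + a.(0 + 0)))))\{b,c} + a.(0 + 0)) ⊢ ··a··> p2, ··b··> p3
  p2 = 0 + 0 ⊢ ·
  p3 = b.(rec X. c.(b.(b.X + 0\{a,b}) + ((X + X)\{b,c} + a.(0 + 0)))) + 0\{a,b} ⊢ ··b··> p0
LTS(Q): 5 reachable states
  q0 = rec X. c.(b.(b.X + 0\{a,b}) + ((X + X)\{b,c} + a.(0 + 0)) + b.0) ⊢ ··c··> q1
  q1 = b.(b.(rec X. c.(b.(b.X + 0\{a,b}) + ((X + X)\{b,c} + a.(0 + 0)) + b.0)) + 0\{a,b}) + (((rec X. c.(b.(b.X + 0\{a,b}) + ((X + X)\{b,c} + a.(0 + 0)) + b.0)) + (rec X. c.(b.(b.X + 0\{a,b}) + ((X + X)\{b,c} + a.(0 + 0)) + b.0)))\{b,c} + a.(0 + 0)) + b.0 ⊢ ··a··> q2, ··b··> q3, ··b··> q4
  q2 = 0 + 0 ⊢ ·
  q3 = 0 ⊢ ·
  q4 = b.(rec X. c.(b.(b.X + 0\{a,b}) + ((X + X)\{b,c} + a.(0 + 0)) + b.0)) + 0\{a,b} ⊢ ··b··> q0
Bisimilarity quotient blocks:
  B0 = {p0}
  B1 = {p1}
  B2 = {p2, q2, q3}
  B3 = {p3}
  B4 = {q0}
  B5 = {q1}
  B6 = {q4}
p0 ∈ B0, q0 ∈ B4 → different blocks

not bisimilar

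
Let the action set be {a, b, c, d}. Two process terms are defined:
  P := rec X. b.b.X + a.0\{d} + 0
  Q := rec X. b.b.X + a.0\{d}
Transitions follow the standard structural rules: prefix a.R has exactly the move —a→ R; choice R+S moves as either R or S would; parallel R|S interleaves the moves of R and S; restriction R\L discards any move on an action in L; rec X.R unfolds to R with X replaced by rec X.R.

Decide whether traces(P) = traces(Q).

P's transition system — 3 states:
  u0 = rec X. b.b.X + a.0\{d} + 0 has moves --a--▸ u1, --b--▸ u2
  u1 = 0\{d} has moves ·
  u2 = b.(rec X. b.b.X + a.0\{d} + 0) has moves --b--▸ u0
Q's transition system — 3 states:
  v0 = rec X. b.b.X + a.0\{d} has moves --a--▸ v1, --b--▸ v2
  v1 = 0\{d} has moves ·
  v2 = b.(rec X. b.b.X + a.0\{d}) has moves --b--▸ v0
Coarsest stable partition (strong bisimilarity classes):
  B0 = {u0, v0}
  B1 = {u2, v2}
  B2 = {u1, v1}
u0 ∈ B0, v0 ∈ B0 → same block
Bisimilar ⇒ trace-equivalent.

YES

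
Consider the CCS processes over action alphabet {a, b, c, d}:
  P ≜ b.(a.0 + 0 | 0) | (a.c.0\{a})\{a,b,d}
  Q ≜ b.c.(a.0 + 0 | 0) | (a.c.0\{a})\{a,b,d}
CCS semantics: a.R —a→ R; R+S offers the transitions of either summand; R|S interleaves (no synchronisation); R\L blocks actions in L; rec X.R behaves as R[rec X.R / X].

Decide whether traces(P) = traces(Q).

trace-distinct — witness ⟨ba⟩

LTS(P): 3 reachable states
  m0 = b.(a.0 + 0 | 0) | (a.c.0\{a})\{a,b,d} :: ··b··> m1
  m1 = (a.0 + 0 | 0) | (a.c.0\{a})\{a,b,d} :: ··a··> m2
  m2 = 0 | (a.c.0\{a})\{a,b,d} :: deadlocked
LTS(Q): 4 reachable states
  n0 = b.c.(a.0 + 0 | 0) | (a.c.0\{a})\{a,b,d} :: ··b··> n1
  n1 = c.(a.0 + 0 | 0) | (a.c.0\{a})\{a,b,d} :: ··c··> n2
  n2 = (a.0 + 0 | 0) | (a.c.0\{a})\{a,b,d} :: ··a··> n3
  n3 = 0 | (a.c.0\{a})\{a,b,d} :: deadlocked
Executing ba from P (initial set {m0}):
  [1] b ⇒ {m1}
  [2] a ⇒ {m2}
  ✓ P
Executing ba from Q (initial set {n0}):
  [1] b ⇒ {n1}
  [2] a ⇒ ∅ (Q stuck)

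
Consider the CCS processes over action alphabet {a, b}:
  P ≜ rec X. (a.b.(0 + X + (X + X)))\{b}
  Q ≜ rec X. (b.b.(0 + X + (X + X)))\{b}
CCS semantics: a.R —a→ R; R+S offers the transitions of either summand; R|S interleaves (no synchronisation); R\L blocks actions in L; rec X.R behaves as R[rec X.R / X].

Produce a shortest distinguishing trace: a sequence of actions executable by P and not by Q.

P's transition system — 2 states:
  s0 = rec X. (a.b.(0 + X + (X + X)))\{b} :: —a→ s1
  s1 = (b.(0 + (rec X. (a.b.(0 + X + (X + X)))\{b}) + ((rec X. (a.b.(0 + X + (X + X)))\{b}) + (rec X. (a.b.(0 + X + (X + X)))\{b}))))\{b} :: deadlocked
Q's transition system — 1 states:
  t0 = rec X. (b.b.(0 + X + (X + X)))\{b} :: deadlocked
Trace ⟨a⟩ through P, begin at {s0}:
  step 1 (a): {s1}
  P completes σ.
Trace ⟨a⟩ through Q, begin at {t0}:
  step 1 (a): no successor for Q

a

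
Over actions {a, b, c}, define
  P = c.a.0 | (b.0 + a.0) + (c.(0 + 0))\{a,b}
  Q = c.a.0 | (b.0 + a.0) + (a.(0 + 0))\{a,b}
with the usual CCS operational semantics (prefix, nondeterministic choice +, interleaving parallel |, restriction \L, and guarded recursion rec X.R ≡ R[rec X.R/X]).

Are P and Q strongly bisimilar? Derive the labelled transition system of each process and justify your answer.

not bisimilar

P's transition system — 7 states:
  p0 = c.a.0 | (b.0 + a.0) + (c.(0 + 0))\{a,b} → --a--▸ p1, --b--▸ p1, --c--▸ p2, --c--▸ p3
  p1 = c.a.0 | 0 → --c--▸ p4
  p2 = (0 + 0)\{a,b} → stopped
  p3 = a.0 | (b.0 + a.0) → --a--▸ p4, --a--▸ p5, --b--▸ p4
  p4 = a.0 | 0 → --a--▸ p6
  p5 = 0 | (b.0 + a.0) → --a--▸ p6, --b--▸ p6
  p6 = 0 | 0 → stopped
Q's transition system — 6 states:
  q0 = c.a.0 | (b.0 + a.0) + (a.(0 + 0))\{a,b} → --a--▸ q1, --b--▸ q1, --c--▸ q2
  q1 = c.a.0 | 0 → --c--▸ q3
  q2 = a.0 | (b.0 + a.0) → --a--▸ q3, --a--▸ q4, --b--▸ q3
  q3 = a.0 | 0 → --a--▸ q5
  q4 = 0 | (b.0 + a.0) → --a--▸ q5, --b--▸ q5
  q5 = 0 | 0 → stopped
Partition-refinement fixed point:
  B0 = {p0}
  B1 = {p3, q2}
  B2 = {p5, q4}
  B3 = {p2, p6, q5}
  B4 = {p4, q3}
  B5 = {p1, q1}
  B6 = {q0}
p0 ∈ B0, q0 ∈ B6 → different blocks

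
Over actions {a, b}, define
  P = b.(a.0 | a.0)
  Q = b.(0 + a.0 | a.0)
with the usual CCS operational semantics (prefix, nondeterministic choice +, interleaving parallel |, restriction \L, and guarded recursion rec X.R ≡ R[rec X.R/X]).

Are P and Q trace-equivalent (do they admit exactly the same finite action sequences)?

Reachable graph of P (5 states):
  s0 = b.(a.0 | a.0) → --b--▸ s1
  s1 = a.0 | a.0 → --a--▸ s2, --a--▸ s3
  s2 = 0 | a.0 → --a--▸ s4
  s3 = a.0 | 0 → --a--▸ s4
  s4 = 0 | 0 → deadlocked
Reachable graph of Q (5 states):
  t0 = b.(0 + a.0 | a.0) → --b--▸ t1
  t1 = 0 + a.0 | a.0 → --a--▸ t2, --a--▸ t3
  t2 = 0 | a.0 → --a--▸ t4
  t3 = a.0 | 0 → --a--▸ t4
  t4 = 0 | 0 → deadlocked
Bisimilarity quotient blocks:
  B0 = {s0, t0}
  B1 = {s1, t1}
  B2 = {s2, s3, t2, t3}
  B3 = {s4, t4}
s0 ∈ B0, t0 ∈ B0 → same block
Bisimilar ⇒ trace-equivalent.

YES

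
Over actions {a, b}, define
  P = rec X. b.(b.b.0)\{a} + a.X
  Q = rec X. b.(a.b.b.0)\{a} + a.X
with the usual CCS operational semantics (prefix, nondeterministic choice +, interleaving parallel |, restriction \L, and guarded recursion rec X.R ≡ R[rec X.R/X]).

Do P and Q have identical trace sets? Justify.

LTS(P): 4 reachable states
  p0 = rec X. b.(b.b.0)\{a} + a.X has moves —a→ p0, —b→ p1
  p1 = (b.b.0)\{a} has moves —b→ p2
  p2 = (b.0)\{a} has moves —b→ p3
  p3 = 0\{a} has moves deadlocked
LTS(Q): 2 reachable states
  q0 = rec X. b.(a.b.b.0)\{a} + a.X has moves —a→ q0, —b→ q1
  q1 = (a.b.b.0)\{a} has moves deadlocked
Run σ = ⟨bb⟩ on P: start {p0}
  after b @ step 1: {p1}
  after b @ step 2: {p2}
  ✓ P
Run σ = ⟨bb⟩ on Q: start {q0}
  after b @ step 1: {q1}
  after b @ step 2: no successor for Q

trace-distinct — witness ⟨bb⟩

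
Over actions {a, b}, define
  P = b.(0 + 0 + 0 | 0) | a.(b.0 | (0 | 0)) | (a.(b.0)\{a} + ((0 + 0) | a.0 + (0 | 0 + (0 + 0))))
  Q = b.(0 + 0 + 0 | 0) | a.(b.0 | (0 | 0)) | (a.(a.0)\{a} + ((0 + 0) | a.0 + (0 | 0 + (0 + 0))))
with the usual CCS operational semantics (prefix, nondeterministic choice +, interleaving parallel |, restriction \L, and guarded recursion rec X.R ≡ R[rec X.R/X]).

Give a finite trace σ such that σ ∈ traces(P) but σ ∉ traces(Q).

Reachable graph of P (24 states):
  s0 = b.(0 + 0 + 0 | 0) | a.(b.0 | (0 | 0)) | (a.(b.0)\{a} + ((0 + 0) | a.0 + (0 | 0 + (0 + 0)))) :: —a→ s1, —a→ s2, —a→ s3, —b→ s4
  s1 = b.(0 + 0 + 0 | 0) | (b.0 | (0 | 0)) | (a.(b.0)\{a} + ((0 + 0) | a.0 + (0 | 0 + (0 + 0)))) :: —a→ s5, —a→ s6, —b→ s7, —b→ s8
  s2 = b.(0 + 0 + 0 | 0) | a.(b.0 | (0 | 0)) | ((0 + 0) | 0) :: —a→ s5, —b→ s9
  s3 = b.(0 + 0 + 0 | 0) | a.(b.0 | (0 | 0)) | (b.0)\{a} :: —a→ s6, —b→ s10, —b→ s11
  s4 = (0 + 0 + 0 | 0) | a.(b.0 | (0 | 0)) | (a.(b.0)\{a} + ((0 + 0) | a.0 + (0 | 0 + (0 + 0)))) :: —a→ s10, —a→ s7, —a→ s9
  s5 = b.(0 + 0 + 0 | 0) | (b.0 | (0 | 0)) | ((0 + 0) | 0) :: —b→ s12, —b→ s13
  s6 = b.(0 + 0 + 0 | 0) | (b.0 | (0 | 0)) | (b.0)\{a} :: —b→ s14, —b→ s15, —b→ s16
  s7 = (0 + 0 + 0 | 0) | (b.0 | (0 | 0)) | (a.(b.0)\{a} + ((0 + 0) | a.0 + (0 | 0 + (0 + 0)))) :: —a→ s12, —a→ s14, —b→ s17
  s8 = b.(0 + 0 + 0 | 0) | (0 | (0 | 0)) | (a.(b.0)\{a} + ((0 + 0) | a.0 + (0 | 0 + (0 + 0)))) :: —a→ s13, —a→ s15, —b→ s17
  s9 = (0 + 0 + 0 | 0) | a.(b.0 | (0 | 0)) | ((0 + 0) | 0) :: —a→ s12
  s10 = (0 + 0 + 0 | 0) | a.(b.0 | (0 | 0)) | (b.0)\{a} :: —a→ s14, —b→ s18
  s11 = b.(0 + 0 + 0 | 0) | a.(b.0 | (0 | 0)) | 0\{a} :: —a→ s16, —b→ s18
  s12 = (0 + 0 + 0 | 0) | (b.0 | (0 | 0)) | ((0 + 0) | 0) :: —b→ s19
  s13 = b.(0 + 0 + 0 | 0) | (0 | (0 | 0)) | ((0 + 0) | 0) :: —b→ s19
  s14 = (0 + 0 + 0 | 0) | (b.0 | (0 | 0)) | (b.0)\{a} :: —b→ s20, —b→ s21
  s15 = b.(0 + 0 + 0 | 0) | (0 | (0 | 0)) | (b.0)\{a} :: —b→ s20, —b→ s22
  s16 = b.(0 + 0 + 0 | 0) | (b.0 | (0 | 0)) | 0\{a} :: —b→ s21, —b→ s22
  s17 = (0 + 0 + 0 | 0) | (0 | (0 | 0)) | (a.(b.0)\{a} + ((0 + 0) | a.0 + (0 | 0 + (0 + 0)))) :: —a→ s19, —a→ s20
  s18 = (0 + 0 + 0 | 0) | a.(b.0 | (0 | 0)) | 0\{a} :: —a→ s21
  s19 = (0 + 0 + 0 | 0) | (0 | (0 | 0)) | ((0 + 0) | 0) :: stopped
  s20 = (0 + 0 + 0 | 0) | (0 | (0 | 0)) | (b.0)\{a} :: —b→ s23
  s21 = (0 + 0 + 0 | 0) | (b.0 | (0 | 0)) | 0\{a} :: —b→ s23
  s22 = b.(0 + 0 + 0 | 0) | (0 | (0 | 0)) | 0\{a} :: —b→ s23
  s23 = (0 + 0 + 0 | 0) | (0 | (0 | 0)) | 0\{a} :: stopped
Reachable graph of Q (18 states):
  t0 = b.(0 + 0 + 0 | 0) | a.(b.0 | (0 | 0)) | (a.(a.0)\{a} + ((0 + 0) | a.0 + (0 | 0 + (0 + 0)))) :: —a→ t1, —a→ t2, —a→ t3, —b→ t4
  t1 = b.(0 + 0 + 0 | 0) | (b.0 | (0 | 0)) | (a.(a.0)\{a} + ((0 + 0) | a.0 + (0 | 0 + (0 + 0)))) :: —a→ t5, —a→ t6, —b→ t7, —b→ t8
  t2 = b.(0 + 0 + 0 | 0) | a.(b.0 | (0 | 0)) | ((0 + 0) | 0) :: —a→ t5, —b→ t9
  t3 = b.(0 + 0 + 0 | 0) | a.(b.0 | (0 | 0)) | (a.0)\{a} :: —a→ t6, —b→ t10
  t4 = (0 + 0 + 0 | 0) | a.(b.0 | (0 | 0)) | (a.(a.0)\{a} + ((0 + 0) | a.0 + (0 | 0 + (0 + 0)))) :: —a→ t10, —a→ t7, —a→ t9
  t5 = b.(0 + 0 + 0 | 0) | (b.0 | (0 | 0)) | ((0 + 0) | 0) :: —b→ t11, —b→ t12
  t6 = b.(0 + 0 + 0 | 0) | (b.0 | (0 | 0)) | (a.0)\{a} :: —b→ t13, —b→ t14
  t7 = (0 + 0 + 0 | 0) | (b.0 | (0 | 0)) | (a.(a.0)\{a} + ((0 + 0) | a.0 + (0 | 0 + (0 + 0)))) :: —a→ t11, —a→ t13, —b→ t15
  t8 = b.(0 + 0 + 0 | 0) | (0 | (0 | 0)) | (a.(a.0)\{a} + ((0 + 0) | a.0 + (0 | 0 + (0 + 0)))) :: —a→ t12, —a→ t14, —b→ t15
  t9 = (0 + 0 + 0 | 0) | a.(b.0 | (0 | 0)) | ((0 + 0) | 0) :: —a→ t11
  t10 = (0 + 0 + 0 | 0) | a.(b.0 | (0 | 0)) | (a.0)\{a} :: —a→ t13
  t11 = (0 + 0 + 0 | 0) | (b.0 | (0 | 0)) | ((0 + 0) | 0) :: —b→ t16
  t12 = b.(0 + 0 + 0 | 0) | (0 | (0 | 0)) | ((0 + 0) | 0) :: —b→ t16
  t13 = (0 + 0 + 0 | 0) | (b.0 | (0 | 0)) | (a.0)\{a} :: —b→ t17
  t14 = b.(0 + 0 + 0 | 0) | (0 | (0 | 0)) | (a.0)\{a} :: —b→ t17
  t15 = (0 + 0 + 0 | 0) | (0 | (0 | 0)) | (a.(a.0)\{a} + ((0 + 0) | a.0 + (0 | 0 + (0 + 0)))) :: —a→ t16, —a→ t17
  t16 = (0 + 0 + 0 | 0) | (0 | (0 | 0)) | ((0 + 0) | 0) :: stopped
  t17 = (0 + 0 + 0 | 0) | (0 | (0 | 0)) | (a.0)\{a} :: stopped
Trace ⟨aabbb⟩ through P, begin at {s0}:
  step 1 (a): {s1, s2, s3}
  step 2 (a): {s5, s6}
  step 3 (b): {s12, s13, s14, s15, s16}
  step 4 (b): {s19, s20, s21, s22}
  step 5 (b): {s23}
  P completes σ.
Trace ⟨aabbb⟩ through Q, begin at {t0}:
  step 1 (a): {t1, t2, t3}
  step 2 (a): {t5, t6}
  step 3 (b): {t11, t12, t13, t14}
  step 4 (b): {t16, t17}
  step 5 (b): ∅  — Q cannot continue

aabbb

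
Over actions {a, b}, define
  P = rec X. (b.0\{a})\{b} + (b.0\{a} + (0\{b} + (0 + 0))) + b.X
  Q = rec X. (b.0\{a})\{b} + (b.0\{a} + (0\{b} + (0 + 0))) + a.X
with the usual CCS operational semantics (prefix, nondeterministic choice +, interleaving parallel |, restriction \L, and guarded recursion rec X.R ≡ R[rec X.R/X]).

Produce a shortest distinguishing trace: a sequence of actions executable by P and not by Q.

LTS(P): 2 reachable states
  m0 = rec X. (b.0\{a})\{b} + (b.0\{a} + (0\{b} + (0 + 0))) + b.X :: -b-> m0, -b-> m1
  m1 = 0\{a} :: stopped
LTS(Q): 2 reachable states
  n0 = rec X. (b.0\{a})\{b} + (b.0\{a} + (0\{b} + (0 + 0))) + a.X :: -a-> n0, -b-> n1
  n1 = 0\{a} :: stopped
Trace ⟨bb⟩ through P, begin at {m0}:
  [1] b ⇒ {m0, m1}
  [2] b ⇒ {m0, m1}
  — P admits the full trace.
Trace ⟨bb⟩ through Q, begin at {n0}:
  [1] b ⇒ {n1}
  [2] b ⇒ no successor for Q

bb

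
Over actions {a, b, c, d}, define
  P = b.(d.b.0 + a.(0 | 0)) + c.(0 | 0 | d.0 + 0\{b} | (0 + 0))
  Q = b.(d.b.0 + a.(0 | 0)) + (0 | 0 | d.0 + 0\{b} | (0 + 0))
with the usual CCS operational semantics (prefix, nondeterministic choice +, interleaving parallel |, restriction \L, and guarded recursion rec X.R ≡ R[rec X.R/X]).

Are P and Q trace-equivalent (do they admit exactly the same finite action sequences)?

Reachable graph of P (7 states):
  u0 = b.(d.b.0 + a.(0 | 0)) + c.(0 | 0 | d.0 + 0\{b} | (0 + 0)) → =b=> u1, =c=> u2
  u1 = d.b.0 + a.(0 | 0) → =a=> u3, =d=> u4
  u2 = 0 | 0 | d.0 + 0\{b} | (0 + 0) → =d=> u5
  u3 = 0 | 0 → stopped
  u4 = b.0 → =b=> u6
  u5 = 0 | 0 | 0 → stopped
  u6 = 0 → stopped
Reachable graph of Q (6 states):
  v0 = b.(d.b.0 + a.(0 | 0)) + (0 | 0 | d.0 + 0\{b} | (0 + 0)) → =b=> v1, =d=> v2
  v1 = d.b.0 + a.(0 | 0) → =a=> v3, =d=> v4
  v2 = 0 | 0 | 0 → stopped
  v3 = 0 | 0 → stopped
  v4 = b.0 → =b=> v5
  v5 = 0 → stopped
Run σ = ⟨c⟩ on P: start {u0}
  after c @ step 1: {u2}
  ✓ P
Run σ = ⟨c⟩ on Q: start {v0}
  after c @ step 1: ∅ (Q stuck)

trace-distinct — witness ⟨c⟩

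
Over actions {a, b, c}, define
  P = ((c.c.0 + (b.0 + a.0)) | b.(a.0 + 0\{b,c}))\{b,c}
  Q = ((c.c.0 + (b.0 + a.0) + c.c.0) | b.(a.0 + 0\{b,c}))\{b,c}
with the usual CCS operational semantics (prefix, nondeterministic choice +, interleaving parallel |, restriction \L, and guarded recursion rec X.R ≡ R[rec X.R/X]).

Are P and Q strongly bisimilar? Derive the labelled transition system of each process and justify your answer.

P ~ Q

P's transition system — 2 states:
  m0 = ((c.c.0 + (b.0 + a.0)) | b.(a.0 + 0\{b,c}))\{b,c} → ··a··> m1
  m1 = (0 | b.(a.0 + 0\{b,c}))\{b,c} → (no moves)
Q's transition system — 2 states:
  n0 = ((c.c.0 + (b.0 + a.0) + c.c.0) | b.(a.0 + 0\{b,c}))\{b,c} → ··a··> n1
  n1 = (0 | b.(a.0 + 0\{b,c}))\{b,c} → (no moves)
Partition-refinement fixed point:
  B0 = {m0, n0}
  B1 = {m1, n1}
m0 ∈ B0, n0 ∈ B0 → same block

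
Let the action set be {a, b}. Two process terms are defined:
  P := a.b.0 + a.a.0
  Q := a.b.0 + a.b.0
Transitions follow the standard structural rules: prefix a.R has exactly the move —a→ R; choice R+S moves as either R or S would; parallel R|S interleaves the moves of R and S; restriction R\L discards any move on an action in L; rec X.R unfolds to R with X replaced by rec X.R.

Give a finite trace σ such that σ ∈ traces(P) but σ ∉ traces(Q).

aa

LTS(P): 4 reachable states
  u0 = a.b.0 + a.a.0 ⊢ —a→ u1, —a→ u2
  u1 = a.0 ⊢ —a→ u3
  u2 = b.0 ⊢ —b→ u3
  u3 = 0 ⊢ (no moves)
LTS(Q): 3 reachable states
  v0 = a.b.0 + a.b.0 ⊢ —a→ v1
  v1 = b.0 ⊢ —b→ v2
  v2 = 0 ⊢ (no moves)
Executing aa from P (initial set {u0}):
  step 1 (a): {u1, u2}
  step 2 (a): {u3}
  P completes σ.
Executing aa from Q (initial set {v0}):
  step 1 (a): {v1}
  step 2 (a): ∅ (Q stuck)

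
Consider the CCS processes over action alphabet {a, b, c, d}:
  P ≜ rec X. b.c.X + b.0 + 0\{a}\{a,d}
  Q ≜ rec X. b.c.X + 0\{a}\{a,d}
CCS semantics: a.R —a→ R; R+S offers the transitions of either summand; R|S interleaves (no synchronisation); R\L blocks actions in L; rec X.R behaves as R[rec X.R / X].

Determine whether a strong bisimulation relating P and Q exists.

P's transition system — 3 states:
  s0 = rec X. b.c.X + b.0 + 0\{a}\{a,d} | -b-> s1, -b-> s2
  s1 = 0 | ·
  s2 = c.(rec X. b.c.X + b.0 + 0\{a}\{a,d}) | -c-> s0
Q's transition system — 2 states:
  t0 = rec X. b.c.X + 0\{a}\{a,d} | -b-> t1
  t1 = c.(rec X. b.c.X + 0\{a}\{a,d}) | -c-> t0
Bisimilarity quotient blocks:
  B0 = {s0}
  B1 = {s1}
  B2 = {s2}
  B3 = {t0}
  B4 = {t1}
s0 ∈ B0, t0 ∈ B3 → different blocks

NO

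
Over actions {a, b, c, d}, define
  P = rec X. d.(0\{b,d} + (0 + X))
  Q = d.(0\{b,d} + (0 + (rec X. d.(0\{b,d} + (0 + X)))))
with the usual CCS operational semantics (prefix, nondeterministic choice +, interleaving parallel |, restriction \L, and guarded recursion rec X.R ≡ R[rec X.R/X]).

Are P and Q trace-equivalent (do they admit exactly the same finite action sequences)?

traces(P) = traces(Q)

Reachable graph of P (2 states):
  p0 = rec X. d.(0\{b,d} + (0 + X)) | --d--▸ p1
  p1 = 0\{b,d} + (0 + (rec X. d.(0\{b,d} + (0 + X)))) | --d--▸ p1
Reachable graph of Q (2 states):
  q0 = d.(0\{b,d} + (0 + (rec X. d.(0\{b,d} + (0 + X))))) | --d--▸ q1
  q1 = 0\{b,d} + (0 + (rec X. d.(0\{b,d} + (0 + X)))) | --d--▸ q1
Coarsest stable partition (strong bisimilarity classes):
  B0 = {p0, p1, q0, q1}
p0 ∈ B0, q0 ∈ B0 → same block
Bisimilar ⇒ trace-equivalent.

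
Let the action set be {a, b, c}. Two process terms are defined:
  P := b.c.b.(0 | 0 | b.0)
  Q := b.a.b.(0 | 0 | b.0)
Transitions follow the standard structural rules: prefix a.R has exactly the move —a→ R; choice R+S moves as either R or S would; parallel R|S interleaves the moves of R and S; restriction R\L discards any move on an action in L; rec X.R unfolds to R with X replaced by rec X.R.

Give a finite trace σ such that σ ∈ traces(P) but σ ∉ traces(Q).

bc

P's transition system — 5 states:
  s0 = b.c.b.(0 | 0 | b.0) :: ··b··> s1
  s1 = c.b.(0 | 0 | b.0) :: ··c··> s2
  s2 = b.(0 | 0 | b.0) :: ··b··> s3
  s3 = 0 | 0 | b.0 :: ··b··> s4
  s4 = 0 | 0 | 0 :: deadlocked
Q's transition system — 5 states:
  t0 = b.a.b.(0 | 0 | b.0) :: ··b··> t1
  t1 = a.b.(0 | 0 | b.0) :: ··a··> t2
  t2 = b.(0 | 0 | b.0) :: ··b··> t3
  t3 = 0 | 0 | b.0 :: ··b··> t4
  t4 = 0 | 0 | 0 :: deadlocked
Run σ = ⟨bc⟩ on P: start {s0}
  after b @ step 1: {s1}
  after c @ step 2: {s2}
  P completes σ.
Run σ = ⟨bc⟩ on Q: start {t0}
  after b @ step 1: {t1}
  after c @ step 2: ∅ (Q stuck)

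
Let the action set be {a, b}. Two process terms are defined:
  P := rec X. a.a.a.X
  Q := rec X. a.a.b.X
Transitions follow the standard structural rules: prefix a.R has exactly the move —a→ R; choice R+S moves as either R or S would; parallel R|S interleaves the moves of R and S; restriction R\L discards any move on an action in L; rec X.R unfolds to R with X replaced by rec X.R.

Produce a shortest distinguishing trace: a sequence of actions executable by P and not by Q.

P's transition system — 3 states:
  m0 = rec X. a.a.a.X → =a=> m1
  m1 = a.a.(rec X. a.a.a.X) → =a=> m2
  m2 = a.(rec X. a.a.a.X) → =a=> m0
Q's transition system — 3 states:
  n0 = rec X. a.a.b.X → =a=> n1
  n1 = a.b.(rec X. a.a.b.X) → =a=> n2
  n2 = b.(rec X. a.a.b.X) → =b=> n0
Trace ⟨aaa⟩ through P, begin at {m0}:
  [1] a ⇒ {m1}
  [2] a ⇒ {m2}
  [3] a ⇒ {m0}
  ✓ P
Trace ⟨aaa⟩ through Q, begin at {n0}:
  [1] a ⇒ {n1}
  [2] a ⇒ {n2}
  [3] a ⇒ ∅  — Q cannot continue

aaa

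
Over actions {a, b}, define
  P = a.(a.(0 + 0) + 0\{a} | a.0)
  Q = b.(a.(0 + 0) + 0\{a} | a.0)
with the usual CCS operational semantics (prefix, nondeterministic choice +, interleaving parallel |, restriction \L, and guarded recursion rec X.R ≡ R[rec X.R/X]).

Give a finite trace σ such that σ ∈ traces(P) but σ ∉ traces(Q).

Reachable graph of P (4 states):
  u0 = a.(a.(0 + 0) + 0\{a} | a.0) has moves --a--▸ u1
  u1 = a.(0 + 0) + 0\{a} | a.0 has moves --a--▸ u2, --a--▸ u3
  u2 = 0 + 0 has moves ·
  u3 = 0\{a} | 0 has moves ·
Reachable graph of Q (4 states):
  v0 = b.(a.(0 + 0) + 0\{a} | a.0) has moves --b--▸ v1
  v1 = a.(0 + 0) + 0\{a} | a.0 has moves --a--▸ v2, --a--▸ v3
  v2 = 0 + 0 has moves ·
  v3 = 0\{a} | 0 has moves ·
Executing a from P (initial set {u0}):
  after a @ step 1: {u1}
  ✓ P
Executing a from Q (initial set {v0}):
  after a @ step 1: ∅  — Q cannot continue

a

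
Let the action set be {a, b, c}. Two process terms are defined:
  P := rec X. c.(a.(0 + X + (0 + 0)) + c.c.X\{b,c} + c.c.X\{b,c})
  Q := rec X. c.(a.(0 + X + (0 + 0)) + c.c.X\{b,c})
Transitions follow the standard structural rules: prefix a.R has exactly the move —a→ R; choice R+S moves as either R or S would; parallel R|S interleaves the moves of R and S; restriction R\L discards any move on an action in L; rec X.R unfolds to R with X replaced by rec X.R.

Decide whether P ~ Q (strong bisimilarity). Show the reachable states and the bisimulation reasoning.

Reachable graph of P (5 states):
  u0 = rec X. c.(a.(0 + X + (0 + 0)) + c.c.X\{b,c} + c.c.X\{b,c}) → ··c··> u1
  u1 = a.(0 + (rec X. c.(a.(0 + X + (0 + 0)) + c.c.X\{b,c} + c.c.X\{b,c})) + (0 + 0)) + c.c.(rec X. c.(a.(0 + X + (0 + 0)) + c.c.X\{b,c} + c.c.X\{b,c}))\{b,c} + c.c.(rec X. c.(a.(0 + X + (0 + 0)) + c.c.X\{b,c} + c.c.X\{b,c}))\{b,c} → ··a··> u2, ··c··> u3
  u2 = 0 + (rec X. c.(a.(0 + X + (0 + 0)) + c.c.X\{b,c} + c.c.X\{b,c})) + (0 + 0) → ··c··> u1
  u3 = c.(rec X. c.(a.(0 + X + (0 + 0)) + c.c.X\{b,c} + c.c.X\{b,c}))\{b,c} → ··c··> u4
  u4 = (rec X. c.(a.(0 + X + (0 + 0)) + c.c.X\{b,c} + c.c.X\{b,c}))\{b,c} → stopped
Reachable graph of Q (5 states):
  v0 = rec X. c.(a.(0 + X + (0 + 0)) + c.c.X\{b,c}) → ··c··> v1
  v1 = a.(0 + (rec X. c.(a.(0 + X + (0 + 0)) + c.c.X\{b,c})) + (0 + 0)) + c.c.(rec X. c.(a.(0 + X + (0 + 0)) + c.c.X\{b,c}))\{b,c} → ··a··> v2, ··c··> v3
  v2 = 0 + (rec X. c.(a.(0 + X + (0 + 0)) + c.c.X\{b,c})) + (0 + 0) → ··c··> v1
  v3 = c.(rec X. c.(a.(0 + X + (0 + 0)) + c.c.X\{b,c}))\{b,c} → ··c··> v4
  v4 = (rec X. c.(a.(0 + X + (0 + 0)) + c.c.X\{b,c}))\{b,c} → stopped
Bisimilarity quotient blocks:
  B0 = {u0, u2, v0, v2}
  B1 = {u1, v1}
  B2 = {u3, v3}
  B3 = {u4, v4}
u0 ∈ B0, v0 ∈ B0 → same block

bisimilar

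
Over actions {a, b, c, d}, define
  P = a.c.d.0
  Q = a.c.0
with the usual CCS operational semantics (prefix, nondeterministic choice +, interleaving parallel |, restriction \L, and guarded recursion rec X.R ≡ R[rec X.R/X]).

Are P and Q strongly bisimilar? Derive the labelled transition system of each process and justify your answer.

Reachable graph of P (4 states):
  u0 = a.c.d.0 ⊢ —a→ u1
  u1 = c.d.0 ⊢ —c→ u2
  u2 = d.0 ⊢ —d→ u3
  u3 = 0 ⊢ ·
Reachable graph of Q (3 states):
  v0 = a.c.0 ⊢ —a→ v1
  v1 = c.0 ⊢ —c→ v2
  v2 = 0 ⊢ ·
Coarsest stable partition (strong bisimilarity classes):
  B0 = {u0}
  B1 = {u1}
  B2 = {u2}
  B3 = {u3, v2}
  B4 = {v0}
  B5 = {v1}
u0 ∈ B0, v0 ∈ B4 → different blocks

not bisimilar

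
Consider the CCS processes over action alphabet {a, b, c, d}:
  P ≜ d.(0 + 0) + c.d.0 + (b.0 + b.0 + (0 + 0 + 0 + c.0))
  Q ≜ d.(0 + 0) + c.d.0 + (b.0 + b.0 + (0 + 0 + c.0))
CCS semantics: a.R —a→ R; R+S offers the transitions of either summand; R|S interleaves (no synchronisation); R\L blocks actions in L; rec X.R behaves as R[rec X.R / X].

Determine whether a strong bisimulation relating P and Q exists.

Reachable graph of P (4 states):
  u0 = d.(0 + 0) + c.d.0 + (b.0 + b.0 + (0 + 0 + 0 + c.0)) :: -b-> u1, -c-> u1, -c-> u2, -d-> u3
  u1 = 0 :: stopped
  u2 = d.0 :: -d-> u1
  u3 = 0 + 0 :: stopped
Reachable graph of Q (4 states):
  v0 = d.(0 + 0) + c.d.0 + (b.0 + b.0 + (0 + 0 + c.0)) :: -b-> v1, -c-> v1, -c-> v2, -d-> v3
  v1 = 0 :: stopped
  v2 = d.0 :: -d-> v1
  v3 = 0 + 0 :: stopped
Bisimilarity quotient blocks:
  B0 = {u0, v0}
  B1 = {u1, u3, v1, v3}
  B2 = {u2, v2}
u0 ∈ B0, v0 ∈ B0 → same block

P ~ Q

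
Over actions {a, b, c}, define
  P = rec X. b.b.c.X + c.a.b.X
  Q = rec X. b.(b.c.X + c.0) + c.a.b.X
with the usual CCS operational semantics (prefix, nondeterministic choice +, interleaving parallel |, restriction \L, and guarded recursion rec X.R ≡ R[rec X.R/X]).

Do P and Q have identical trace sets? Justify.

Reachable graph of P (5 states):
  u0 = rec X. b.b.c.X + c.a.b.X ⊢ —b→ u1, —c→ u2
  u1 = b.c.(rec X. b.b.c.X + c.a.b.X) ⊢ —b→ u3
  u2 = a.b.(rec X. b.b.c.X + c.a.b.X) ⊢ —a→ u4
  u3 = c.(rec X. b.b.c.X + c.a.b.X) ⊢ —c→ u0
  u4 = b.(rec X. b.b.c.X + c.a.b.X) ⊢ —b→ u0
Reachable graph of Q (6 states):
  v0 = rec X. b.(b.c.X + c.0) + c.a.b.X ⊢ —b→ v1, —c→ v2
  v1 = b.c.(rec X. b.(b.c.X + c.0) + c.a.b.X) + c.0 ⊢ —b→ v3, —c→ v4
  v2 = a.b.(rec X. b.(b.c.X + c.0) + c.a.b.X) ⊢ —a→ v5
  v3 = c.(rec X. b.(b.c.X + c.0) + c.a.b.X) ⊢ —c→ v0
  v4 = 0 ⊢ deadlocked
  v5 = b.(rec X. b.(b.c.X + c.0) + c.a.b.X) ⊢ —b→ v0
Executing bc from Q (initial set {v0}):
  after b @ step 1: {v1}
  after c @ step 2: {v4}
  ✓ Q
Executing bc from P (initial set {u0}):
  after b @ step 1: {u1}
  after c @ step 2: no successor for P

NO — witness ⟨bc⟩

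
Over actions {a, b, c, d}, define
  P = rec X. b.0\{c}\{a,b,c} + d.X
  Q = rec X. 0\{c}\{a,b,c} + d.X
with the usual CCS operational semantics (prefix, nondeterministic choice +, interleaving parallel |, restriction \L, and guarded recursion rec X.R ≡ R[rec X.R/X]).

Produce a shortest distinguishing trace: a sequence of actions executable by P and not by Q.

LTS(P): 2 reachable states
  u0 = rec X. b.0\{c}\{a,b,c} + d.X has moves —b→ u1, —d→ u0
  u1 = 0\{c}\{a,b,c} has moves (no moves)
LTS(Q): 1 reachable states
  v0 = rec X. 0\{c}\{a,b,c} + d.X has moves —d→ v0
Run σ = ⟨b⟩ on P: start {u0}
  after b @ step 1: {u1}
  ✓ P
Run σ = ⟨b⟩ on Q: start {v0}
  after b @ step 1: no successor for Q

b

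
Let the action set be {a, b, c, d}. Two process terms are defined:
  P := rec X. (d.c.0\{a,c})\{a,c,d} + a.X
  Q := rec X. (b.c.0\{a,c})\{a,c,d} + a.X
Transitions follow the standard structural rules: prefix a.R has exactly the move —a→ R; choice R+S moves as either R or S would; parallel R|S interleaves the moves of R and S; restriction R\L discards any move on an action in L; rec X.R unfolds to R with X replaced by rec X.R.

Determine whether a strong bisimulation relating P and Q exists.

Reachable graph of P (1 states):
  m0 = rec X. (d.c.0\{a,c})\{a,c,d} + a.X | --a--▸ m0
Reachable graph of Q (2 states):
  n0 = rec X. (b.c.0\{a,c})\{a,c,d} + a.X | --a--▸ n0, --b--▸ n1
  n1 = (c.0\{a,c})\{a,c,d} | ·
Bisimilarity quotient blocks:
  B0 = {m0}
  B1 = {n0}
  B2 = {n1}
m0 ∈ B0, n0 ∈ B1 → different blocks

not bisimilar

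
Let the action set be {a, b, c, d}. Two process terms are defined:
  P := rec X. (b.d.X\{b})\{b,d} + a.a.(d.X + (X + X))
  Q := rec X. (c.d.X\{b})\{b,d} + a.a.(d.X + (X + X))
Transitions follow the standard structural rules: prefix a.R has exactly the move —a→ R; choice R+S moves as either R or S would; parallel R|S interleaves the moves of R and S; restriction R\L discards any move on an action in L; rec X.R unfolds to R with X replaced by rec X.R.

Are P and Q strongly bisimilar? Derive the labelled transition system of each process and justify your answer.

P ≁ Q

P's transition system — 3 states:
  m0 = rec X. (b.d.X\{b})\{b,d} + a.a.(d.X + (X + X)) → =a=> m1
  m1 = a.(d.(rec X. (b.d.X\{b})\{b,d} + a.a.(d.X + (X + X))) + ((rec X. (b.d.X\{b})\{b,d} + a.a.(d.X + (X + X))) + (rec X. (b.d.X\{b})\{b,d} + a.a.(d.X + (X + X))))) → =a=> m2
  m2 = d.(rec X. (b.d.X\{b})\{b,d} + a.a.(d.X + (X + X))) + ((rec X. (b.d.X\{b})\{b,d} + a.a.(d.X + (X + X))) + (rec X. (b.d.X\{b})\{b,d} + a.a.(d.X + (X + X)))) → =a=> m1, =d=> m0
Q's transition system — 4 states:
  n0 = rec X. (c.d.X\{b})\{b,d} + a.a.(d.X + (X + X)) → =a=> n1, =c=> n2
  n1 = a.(d.(rec X. (c.d.X\{b})\{b,d} + a.a.(d.X + (X + X))) + ((rec X. (c.d.X\{b})\{b,d} + a.a.(d.X + (X + X))) + (rec X. (c.d.X\{b})\{b,d} + a.a.(d.X + (X + X))))) → =a=> n3
  n2 = (d.(rec X. (c.d.X\{b})\{b,d} + a.a.(d.X + (X + X)))\{b})\{b,d} → (no moves)
  n3 = d.(rec X. (c.d.X\{b})\{b,d} + a.a.(d.X + (X + X))) + ((rec X. (c.d.X\{b})\{b,d} + a.a.(d.X + (X + X))) + (rec X. (c.d.X\{b})\{b,d} + a.a.(d.X + (X + X)))) → =a=> n1, =c=> n2, =d=> n0
Coarsest stable partition (strong bisimilarity classes):
  B0 = {m0}
  B1 = {m1}
  B2 = {m2}
  B3 = {n0}
  B4 = {n1}
  B5 = {n3}
  B6 = {n2}
m0 ∈ B0, n0 ∈ B3 → different blocks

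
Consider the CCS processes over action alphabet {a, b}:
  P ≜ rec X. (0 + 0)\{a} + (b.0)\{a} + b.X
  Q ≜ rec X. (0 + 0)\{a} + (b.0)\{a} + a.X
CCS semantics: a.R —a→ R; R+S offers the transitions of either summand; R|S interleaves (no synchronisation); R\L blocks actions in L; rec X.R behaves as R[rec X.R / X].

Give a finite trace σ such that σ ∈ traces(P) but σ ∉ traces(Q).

bb

Reachable graph of P (2 states):
  u0 = rec X. (0 + 0)\{a} + (b.0)\{a} + b.X ⊢ —b→ u0, —b→ u1
  u1 = 0\{a} ⊢ deadlocked
Reachable graph of Q (2 states):
  v0 = rec X. (0 + 0)\{a} + (b.0)\{a} + a.X ⊢ —a→ v0, —b→ v1
  v1 = 0\{a} ⊢ deadlocked
Run σ = ⟨bb⟩ on P: start {u0}
  step 1 (b): {u0, u1}
  step 2 (b): {u0, u1}
  P completes σ.
Run σ = ⟨bb⟩ on Q: start {v0}
  step 1 (b): {v1}
  step 2 (b): no successor for Q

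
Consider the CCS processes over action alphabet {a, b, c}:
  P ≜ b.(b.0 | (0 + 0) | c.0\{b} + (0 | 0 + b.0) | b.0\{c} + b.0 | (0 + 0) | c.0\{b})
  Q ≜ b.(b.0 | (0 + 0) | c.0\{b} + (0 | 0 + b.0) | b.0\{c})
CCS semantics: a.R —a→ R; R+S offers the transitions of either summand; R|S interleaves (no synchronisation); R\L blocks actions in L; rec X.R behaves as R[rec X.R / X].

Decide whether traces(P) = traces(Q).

trace-equivalent

LTS(P): 8 reachable states
  u0 = b.(b.0 | (0 + 0) | c.0\{b} + (0 | 0 + b.0) | b.0\{c} + b.0 | (0 + 0) | c.0\{b}) has moves --b--▸ u1
  u1 = b.0 | (0 + 0) | c.0\{b} + (0 | 0 + b.0) | b.0\{c} + b.0 | (0 + 0) | c.0\{b} has moves --b--▸ u2, --b--▸ u3, --b--▸ u4, --c--▸ u5
  u2 = (0 | 0 + b.0) | 0\{c} has moves --b--▸ u6
  u3 = 0 | (0 + 0) | c.0\{b} has moves --c--▸ u7
  u4 = 0 | b.0\{c} has moves --b--▸ u6
  u5 = b.0 | (0 + 0) | 0\{b} has moves --b--▸ u7
  u6 = 0 | 0\{c} has moves deadlocked
  u7 = 0 | (0 + 0) | 0\{b} has moves deadlocked
LTS(Q): 8 reachable states
  v0 = b.(b.0 | (0 + 0) | c.0\{b} + (0 | 0 + b.0) | b.0\{c}) has moves --b--▸ v1
  v1 = b.0 | (0 + 0) | c.0\{b} + (0 | 0 + b.0) | b.0\{c} has moves --b--▸ v2, --b--▸ v3, --b--▸ v4, --c--▸ v5
  v2 = (0 | 0 + b.0) | 0\{c} has moves --b--▸ v6
  v3 = 0 | (0 + 0) | c.0\{b} has moves --c--▸ v7
  v4 = 0 | b.0\{c} has moves --b--▸ v6
  v5 = b.0 | (0 + 0) | 0\{b} has moves --b--▸ v7
  v6 = 0 | 0\{c} has moves deadlocked
  v7 = 0 | (0 + 0) | 0\{b} has moves deadlocked
Bisimilarity quotient blocks:
  B0 = {u0, v0}
  B1 = {u1, v1}
  B2 = {u3, v3}
  B3 = {u6, u7, v6, v7}
  B4 = {u2, u4, u5, v2, v4, v5}
u0 ∈ B0, v0 ∈ B0 → same block
Bisimilar ⇒ trace-equivalent.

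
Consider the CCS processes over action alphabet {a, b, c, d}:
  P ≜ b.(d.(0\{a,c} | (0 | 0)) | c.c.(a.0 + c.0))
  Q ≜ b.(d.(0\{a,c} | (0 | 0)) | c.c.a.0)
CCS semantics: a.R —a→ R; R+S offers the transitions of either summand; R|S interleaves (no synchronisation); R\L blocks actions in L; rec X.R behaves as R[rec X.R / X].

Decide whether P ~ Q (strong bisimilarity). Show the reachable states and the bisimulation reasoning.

P's transition system — 9 states:
  s0 = b.(d.(0\{a,c} | (0 | 0)) | c.c.(a.0 + c.0)) has moves -b-> s1
  s1 = d.(0\{a,c} | (0 | 0)) | c.c.(a.0 + c.0) has moves -c-> s2, -d-> s3
  s2 = d.(0\{a,c} | (0 | 0)) | c.(a.0 + c.0) has moves -c-> s4, -d-> s5
  s3 = 0\{a,c} | (0 | 0) | c.c.(a.0 + c.0) has moves -c-> s5
  s4 = d.(0\{a,c} | (0 | 0)) | (a.0 + c.0) has moves -a-> s6, -c-> s6, -d-> s7
  s5 = 0\{a,c} | (0 | 0) | c.(a.0 + c.0) has moves -c-> s7
  s6 = d.(0\{a,c} | (0 | 0)) | 0 has moves -d-> s8
  s7 = 0\{a,c} | (0 | 0) | (a.0 + c.0) has moves -a-> s8, -c-> s8
  s8 = 0\{a,c} | (0 | 0) | 0 has moves stopped
Q's transition system — 9 states:
  t0 = b.(d.(0\{a,c} | (0 | 0)) | c.c.a.0) has moves -b-> t1
  t1 = d.(0\{a,c} | (0 | 0)) | c.c.a.0 has moves -c-> t2, -d-> t3
  t2 = d.(0\{a,c} | (0 | 0)) | c.a.0 has moves -c-> t4, -d-> t5
  t3 = 0\{a,c} | (0 | 0) | c.c.a.0 has moves -c-> t5
  t4 = d.(0\{a,c} | (0 | 0)) | a.0 has moves -a-> t6, -d-> t7
  t5 = 0\{a,c} | (0 | 0) | c.a.0 has moves -c-> t7
  t6 = d.(0\{a,c} | (0 | 0)) | 0 has moves -d-> t8
  t7 = 0\{a,c} | (0 | 0) | a.0 has moves -a-> t8
  t8 = 0\{a,c} | (0 | 0) | 0 has moves stopped
Partition-refinement fixed point:
  B0 = {s0}
  B1 = {s1}
  B2 = {s3}
  B3 = {s5}
  B4 = {s7}
  B5 = {s8, t8}
  B6 = {s2}
  B7 = {s4}
  B8 = {s6, t6}
  B9 = {t0}
  B10 = {t1}
  B11 = {t2}
  B12 = {t4}
  B13 = {t7}
  B14 = {t5}
  B15 = {t3}
s0 ∈ B0, t0 ∈ B9 → different blocks

not bisimilar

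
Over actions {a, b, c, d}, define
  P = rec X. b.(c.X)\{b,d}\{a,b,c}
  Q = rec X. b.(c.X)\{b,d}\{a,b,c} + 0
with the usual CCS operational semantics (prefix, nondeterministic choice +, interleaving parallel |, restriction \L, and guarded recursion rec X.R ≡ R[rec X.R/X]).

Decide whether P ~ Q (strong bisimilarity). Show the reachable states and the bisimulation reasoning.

P ~ Q

LTS(P): 2 reachable states
  u0 = rec X. b.(c.X)\{b,d}\{a,b,c} → =b=> u1
  u1 = (c.(rec X. b.(c.X)\{b,d}\{a,b,c}))\{b,d}\{a,b,c} → (no moves)
LTS(Q): 2 reachable states
  v0 = rec X. b.(c.X)\{b,d}\{a,b,c} + 0 → =b=> v1
  v1 = (c.(rec X. b.(c.X)\{b,d}\{a,b,c} + 0))\{b,d}\{a,b,c} → (no moves)
Bisimilarity quotient blocks:
  B0 = {u0, v0}
  B1 = {u1, v1}
u0 ∈ B0, v0 ∈ B0 → same block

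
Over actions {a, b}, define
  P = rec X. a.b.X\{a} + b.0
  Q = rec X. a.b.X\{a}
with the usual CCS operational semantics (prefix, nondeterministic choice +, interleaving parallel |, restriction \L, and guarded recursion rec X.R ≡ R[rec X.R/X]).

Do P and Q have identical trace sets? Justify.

trace-distinct — witness ⟨b⟩

LTS(P): 5 reachable states
  u0 = rec X. a.b.X\{a} + b.0 :: —a→ u1, —b→ u2
  u1 = b.(rec X. a.b.X\{a} + b.0)\{a} :: —b→ u3
  u2 = 0 :: ∅
  u3 = (rec X. a.b.X\{a} + b.0)\{a} :: —b→ u4
  u4 = 0\{a} :: ∅
LTS(Q): 3 reachable states
  v0 = rec X. a.b.X\{a} :: —a→ v1
  v1 = b.(rec X. a.b.X\{a})\{a} :: —b→ v2
  v2 = (rec X. a.b.X\{a})\{a} :: ∅
Run σ = ⟨b⟩ on P: start {u0}
  step 1 (b): {u2}
  ✓ P
Run σ = ⟨b⟩ on Q: start {v0}
  step 1 (b): ∅ (Q stuck)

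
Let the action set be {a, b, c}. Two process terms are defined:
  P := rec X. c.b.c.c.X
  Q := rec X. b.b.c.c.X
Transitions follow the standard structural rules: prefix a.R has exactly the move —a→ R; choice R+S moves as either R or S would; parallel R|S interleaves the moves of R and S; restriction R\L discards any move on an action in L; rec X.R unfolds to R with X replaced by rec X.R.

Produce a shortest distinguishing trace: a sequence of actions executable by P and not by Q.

Reachable graph of P (4 states):
  s0 = rec X. c.b.c.c.X :: --c--▸ s1
  s1 = b.c.c.(rec X. c.b.c.c.X) :: --b--▸ s2
  s2 = c.c.(rec X. c.b.c.c.X) :: --c--▸ s3
  s3 = c.(rec X. c.b.c.c.X) :: --c--▸ s0
Reachable graph of Q (4 states):
  t0 = rec X. b.b.c.c.X :: --b--▸ t1
  t1 = b.c.c.(rec X. b.b.c.c.X) :: --b--▸ t2
  t2 = c.c.(rec X. b.b.c.c.X) :: --c--▸ t3
  t3 = c.(rec X. b.b.c.c.X) :: --c--▸ t0
Executing c from P (initial set {s0}):
  [1] c ⇒ {s1}
  ✓ P
Executing c from Q (initial set {t0}):
  [1] c ⇒ ∅  — Q cannot continue

c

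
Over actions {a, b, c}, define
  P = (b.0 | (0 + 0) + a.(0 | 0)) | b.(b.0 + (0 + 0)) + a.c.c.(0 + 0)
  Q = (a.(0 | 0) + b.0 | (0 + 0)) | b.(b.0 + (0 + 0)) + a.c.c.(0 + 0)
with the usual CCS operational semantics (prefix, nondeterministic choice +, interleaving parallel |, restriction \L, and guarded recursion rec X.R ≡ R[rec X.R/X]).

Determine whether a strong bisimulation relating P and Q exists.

P's transition system — 12 states:
  p0 = (b.0 | (0 + 0) + a.(0 | 0)) | b.(b.0 + (0 + 0)) + a.c.c.(0 + 0) → -a-> p1, -a-> p2, -b-> p3, -b-> p4
  p1 = 0 | 0 | b.(b.0 + (0 + 0)) → -b-> p5
  p2 = c.c.(0 + 0) → -c-> p6
  p3 = (b.0 | (0 + 0) + a.(0 | 0)) | (b.0 + (0 + 0)) → -a-> p5, -b-> p7, -b-> p8
  p4 = 0 | (0 + 0) | b.(b.0 + (0 + 0)) → -b-> p8
  p5 = 0 | 0 | (b.0 + (0 + 0)) → -b-> p9
  p6 = c.(0 + 0) → -c-> p10
  p7 = (b.0 | (0 + 0) + a.(0 | 0)) | 0 → -a-> p9, -b-> p11
  p8 = 0 | (0 + 0) | (b.0 + (0 + 0)) → -b-> p11
  p9 = 0 | 0 | 0 → (no moves)
  p10 = 0 + 0 → (no moves)
  p11 = 0 | (0 + 0) | 0 → (no moves)
Q's transition system — 12 states:
  q0 = (a.(0 | 0) + b.0 | (0 + 0)) | b.(b.0 + (0 + 0)) + a.c.c.(0 + 0) → -a-> q1, -a-> q2, -b-> q3, -b-> q4
  q1 = 0 | 0 | b.(b.0 + (0 + 0)) → -b-> q5
  q2 = c.c.(0 + 0) → -c-> q6
  q3 = (a.(0 | 0) + b.0 | (0 + 0)) | (b.0 + (0 + 0)) → -a-> q5, -b-> q7, -b-> q8
  q4 = 0 | (0 + 0) | b.(b.0 + (0 + 0)) → -b-> q8
  q5 = 0 | 0 | (b.0 + (0 + 0)) → -b-> q9
  q6 = c.(0 + 0) → -c-> q10
  q7 = (a.(0 | 0) + b.0 | (0 + 0)) | 0 → -a-> q9, -b-> q11
  q8 = 0 | (0 + 0) | (b.0 + (0 + 0)) → -b-> q11
  q9 = 0 | 0 | 0 → (no moves)
  q10 = 0 + 0 → (no moves)
  q11 = 0 | (0 + 0) | 0 → (no moves)
Bisimilarity quotient blocks:
  B0 = {p0, q0}
  B1 = {p1, p4, q1, q4}
  B2 = {p5, p8, q5, q8}
  B3 = {p10, p11, p9, q10, q11, q9}
  B4 = {p3, q3}
  B5 = {p7, q7}
  B6 = {p2, q2}
  B7 = {p6, q6}
p0 ∈ B0, q0 ∈ B0 → same block

P ~ Q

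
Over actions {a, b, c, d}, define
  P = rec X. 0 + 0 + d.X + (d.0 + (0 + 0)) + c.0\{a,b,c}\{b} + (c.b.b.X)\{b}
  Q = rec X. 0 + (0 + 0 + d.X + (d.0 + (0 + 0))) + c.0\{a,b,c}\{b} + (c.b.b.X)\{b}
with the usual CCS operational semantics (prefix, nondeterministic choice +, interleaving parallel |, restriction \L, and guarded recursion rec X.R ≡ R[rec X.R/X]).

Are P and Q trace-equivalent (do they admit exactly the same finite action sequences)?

Reachable graph of P (4 states):
  m0 = rec X. 0 + 0 + d.X + (d.0 + (0 + 0)) + c.0\{a,b,c}\{b} + (c.b.b.X)\{b} :: ··c··> m1, ··c··> m2, ··d··> m0, ··d··> m3
  m1 = (b.b.(rec X. 0 + 0 + d.X + (d.0 + (0 + 0)) + c.0\{a,b,c}\{b} + (c.b.b.X)\{b}))\{b} :: stopped
  m2 = 0\{a,b,c}\{b} :: stopped
  m3 = 0 :: stopped
Reachable graph of Q (4 states):
  n0 = rec X. 0 + (0 + 0 + d.X + (d.0 + (0 + 0))) + c.0\{a,b,c}\{b} + (c.b.b.X)\{b} :: ··c··> n1, ··c··> n2, ··d··> n0, ··d··> n3
  n1 = (b.b.(rec X. 0 + (0 + 0 + d.X + (d.0 + (0 + 0))) + c.0\{a,b,c}\{b} + (c.b.b.X)\{b}))\{b} :: stopped
  n2 = 0\{a,b,c}\{b} :: stopped
  n3 = 0 :: stopped
Coarsest stable partition (strong bisimilarity classes):
  B0 = {m0, n0}
  B1 = {m1, m2, m3, n1, n2, n3}
m0 ∈ B0, n0 ∈ B0 → same block
Bisimilar ⇒ trace-equivalent.

traces(P) = traces(Q)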